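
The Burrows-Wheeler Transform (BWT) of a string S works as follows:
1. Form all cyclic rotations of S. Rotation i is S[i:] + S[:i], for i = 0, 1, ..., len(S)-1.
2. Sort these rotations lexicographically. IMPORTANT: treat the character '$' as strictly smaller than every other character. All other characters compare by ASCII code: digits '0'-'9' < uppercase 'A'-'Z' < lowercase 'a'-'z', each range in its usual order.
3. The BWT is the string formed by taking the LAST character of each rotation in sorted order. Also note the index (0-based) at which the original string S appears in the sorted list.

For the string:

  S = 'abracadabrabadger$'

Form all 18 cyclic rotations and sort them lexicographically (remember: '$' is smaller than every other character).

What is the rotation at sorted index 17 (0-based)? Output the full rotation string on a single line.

Answer: racadabrabadger$ab

Derivation:
All 18 rotations (rotation i = S[i:]+S[:i]):
  rot[0] = abracadabrabadger$
  rot[1] = bracadabrabadger$a
  rot[2] = racadabrabadger$ab
  rot[3] = acadabrabadger$abr
  rot[4] = cadabrabadger$abra
  rot[5] = adabrabadger$abrac
  rot[6] = dabrabadger$abraca
  rot[7] = abrabadger$abracad
  rot[8] = brabadger$abracada
  rot[9] = rabadger$abracadab
  rot[10] = abadger$abracadabr
  rot[11] = badger$abracadabra
  rot[12] = adger$abracadabrab
  rot[13] = dger$abracadabraba
  rot[14] = ger$abracadabrabad
  rot[15] = er$abracadabrabadg
  rot[16] = r$abracadabrabadge
  rot[17] = $abracadabrabadger
Sorted (with $ < everything):
  sorted[0] = $abracadabrabadger
  sorted[1] = abadger$abracadabr
  sorted[2] = abrabadger$abracad
  sorted[3] = abracadabrabadger$
  sorted[4] = acadabrabadger$abr
  sorted[5] = adabrabadger$abrac
  sorted[6] = adger$abracadabrab
  sorted[7] = badger$abracadabra
  sorted[8] = brabadger$abracada
  sorted[9] = bracadabrabadger$a
  sorted[10] = cadabrabadger$abra
  sorted[11] = dabrabadger$abraca
  sorted[12] = dger$abracadabraba
  sorted[13] = er$abracadabrabadg
  sorted[14] = ger$abracadabrabad
  sorted[15] = r$abracadabrabadge
  sorted[16] = rabadger$abracadab
  sorted[17] = racadabrabadger$ab
sorted[17] = racadabrabadger$ab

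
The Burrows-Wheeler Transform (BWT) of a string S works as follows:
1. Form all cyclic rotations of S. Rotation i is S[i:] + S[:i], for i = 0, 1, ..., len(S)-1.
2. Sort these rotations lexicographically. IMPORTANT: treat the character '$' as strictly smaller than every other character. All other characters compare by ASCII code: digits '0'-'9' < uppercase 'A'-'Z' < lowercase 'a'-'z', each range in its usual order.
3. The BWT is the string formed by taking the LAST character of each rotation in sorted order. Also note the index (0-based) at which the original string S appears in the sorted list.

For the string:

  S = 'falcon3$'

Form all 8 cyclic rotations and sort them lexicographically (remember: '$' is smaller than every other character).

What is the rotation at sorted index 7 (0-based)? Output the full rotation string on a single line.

Answer: on3$falc

Derivation:
All 8 rotations (rotation i = S[i:]+S[:i]):
  rot[0] = falcon3$
  rot[1] = alcon3$f
  rot[2] = lcon3$fa
  rot[3] = con3$fal
  rot[4] = on3$falc
  rot[5] = n3$falco
  rot[6] = 3$falcon
  rot[7] = $falcon3
Sorted (with $ < everything):
  sorted[0] = $falcon3
  sorted[1] = 3$falcon
  sorted[2] = alcon3$f
  sorted[3] = con3$fal
  sorted[4] = falcon3$
  sorted[5] = lcon3$fa
  sorted[6] = n3$falco
  sorted[7] = on3$falc
sorted[7] = on3$falc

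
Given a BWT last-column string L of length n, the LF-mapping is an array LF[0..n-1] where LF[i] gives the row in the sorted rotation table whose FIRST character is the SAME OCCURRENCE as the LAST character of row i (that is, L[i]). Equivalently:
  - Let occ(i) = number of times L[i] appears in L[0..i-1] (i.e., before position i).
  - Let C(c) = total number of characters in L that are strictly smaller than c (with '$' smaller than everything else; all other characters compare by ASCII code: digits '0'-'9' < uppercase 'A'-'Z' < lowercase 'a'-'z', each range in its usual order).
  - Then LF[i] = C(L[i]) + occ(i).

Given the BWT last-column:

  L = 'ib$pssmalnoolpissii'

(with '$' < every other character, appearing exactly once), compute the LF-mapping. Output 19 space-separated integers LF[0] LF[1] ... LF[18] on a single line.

Answer: 3 2 0 13 15 16 9 1 7 10 11 12 8 14 4 17 18 5 6

Derivation:
Char counts: '$':1, 'a':1, 'b':1, 'i':4, 'l':2, 'm':1, 'n':1, 'o':2, 'p':2, 's':4
C (first-col start): C('$')=0, C('a')=1, C('b')=2, C('i')=3, C('l')=7, C('m')=9, C('n')=10, C('o')=11, C('p')=13, C('s')=15
L[0]='i': occ=0, LF[0]=C('i')+0=3+0=3
L[1]='b': occ=0, LF[1]=C('b')+0=2+0=2
L[2]='$': occ=0, LF[2]=C('$')+0=0+0=0
L[3]='p': occ=0, LF[3]=C('p')+0=13+0=13
L[4]='s': occ=0, LF[4]=C('s')+0=15+0=15
L[5]='s': occ=1, LF[5]=C('s')+1=15+1=16
L[6]='m': occ=0, LF[6]=C('m')+0=9+0=9
L[7]='a': occ=0, LF[7]=C('a')+0=1+0=1
L[8]='l': occ=0, LF[8]=C('l')+0=7+0=7
L[9]='n': occ=0, LF[9]=C('n')+0=10+0=10
L[10]='o': occ=0, LF[10]=C('o')+0=11+0=11
L[11]='o': occ=1, LF[11]=C('o')+1=11+1=12
L[12]='l': occ=1, LF[12]=C('l')+1=7+1=8
L[13]='p': occ=1, LF[13]=C('p')+1=13+1=14
L[14]='i': occ=1, LF[14]=C('i')+1=3+1=4
L[15]='s': occ=2, LF[15]=C('s')+2=15+2=17
L[16]='s': occ=3, LF[16]=C('s')+3=15+3=18
L[17]='i': occ=2, LF[17]=C('i')+2=3+2=5
L[18]='i': occ=3, LF[18]=C('i')+3=3+3=6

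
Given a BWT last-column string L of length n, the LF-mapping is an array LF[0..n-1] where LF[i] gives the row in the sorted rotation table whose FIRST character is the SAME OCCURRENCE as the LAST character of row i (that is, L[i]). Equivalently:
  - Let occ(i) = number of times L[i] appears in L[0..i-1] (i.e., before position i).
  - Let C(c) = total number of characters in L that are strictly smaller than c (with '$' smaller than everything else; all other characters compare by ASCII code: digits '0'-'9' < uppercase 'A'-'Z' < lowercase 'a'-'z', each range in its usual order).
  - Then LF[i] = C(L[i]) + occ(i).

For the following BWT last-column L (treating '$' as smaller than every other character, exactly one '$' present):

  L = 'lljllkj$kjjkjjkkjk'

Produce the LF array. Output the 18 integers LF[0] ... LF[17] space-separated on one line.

Answer: 14 15 1 16 17 8 2 0 9 3 4 10 5 6 11 12 7 13

Derivation:
Char counts: '$':1, 'j':7, 'k':6, 'l':4
C (first-col start): C('$')=0, C('j')=1, C('k')=8, C('l')=14
L[0]='l': occ=0, LF[0]=C('l')+0=14+0=14
L[1]='l': occ=1, LF[1]=C('l')+1=14+1=15
L[2]='j': occ=0, LF[2]=C('j')+0=1+0=1
L[3]='l': occ=2, LF[3]=C('l')+2=14+2=16
L[4]='l': occ=3, LF[4]=C('l')+3=14+3=17
L[5]='k': occ=0, LF[5]=C('k')+0=8+0=8
L[6]='j': occ=1, LF[6]=C('j')+1=1+1=2
L[7]='$': occ=0, LF[7]=C('$')+0=0+0=0
L[8]='k': occ=1, LF[8]=C('k')+1=8+1=9
L[9]='j': occ=2, LF[9]=C('j')+2=1+2=3
L[10]='j': occ=3, LF[10]=C('j')+3=1+3=4
L[11]='k': occ=2, LF[11]=C('k')+2=8+2=10
L[12]='j': occ=4, LF[12]=C('j')+4=1+4=5
L[13]='j': occ=5, LF[13]=C('j')+5=1+5=6
L[14]='k': occ=3, LF[14]=C('k')+3=8+3=11
L[15]='k': occ=4, LF[15]=C('k')+4=8+4=12
L[16]='j': occ=6, LF[16]=C('j')+6=1+6=7
L[17]='k': occ=5, LF[17]=C('k')+5=8+5=13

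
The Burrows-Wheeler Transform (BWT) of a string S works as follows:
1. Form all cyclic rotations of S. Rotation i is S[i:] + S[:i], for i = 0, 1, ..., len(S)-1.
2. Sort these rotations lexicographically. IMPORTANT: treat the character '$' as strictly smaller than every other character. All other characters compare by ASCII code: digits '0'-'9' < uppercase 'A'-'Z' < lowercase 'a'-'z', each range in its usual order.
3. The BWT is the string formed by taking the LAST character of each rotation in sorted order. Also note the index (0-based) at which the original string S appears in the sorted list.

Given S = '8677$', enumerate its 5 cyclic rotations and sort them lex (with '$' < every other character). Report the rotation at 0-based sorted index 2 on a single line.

Answer: 7$867

Derivation:
All 5 rotations (rotation i = S[i:]+S[:i]):
  rot[0] = 8677$
  rot[1] = 677$8
  rot[2] = 77$86
  rot[3] = 7$867
  rot[4] = $8677
Sorted (with $ < everything):
  sorted[0] = $8677
  sorted[1] = 677$8
  sorted[2] = 7$867
  sorted[3] = 77$86
  sorted[4] = 8677$
sorted[2] = 7$867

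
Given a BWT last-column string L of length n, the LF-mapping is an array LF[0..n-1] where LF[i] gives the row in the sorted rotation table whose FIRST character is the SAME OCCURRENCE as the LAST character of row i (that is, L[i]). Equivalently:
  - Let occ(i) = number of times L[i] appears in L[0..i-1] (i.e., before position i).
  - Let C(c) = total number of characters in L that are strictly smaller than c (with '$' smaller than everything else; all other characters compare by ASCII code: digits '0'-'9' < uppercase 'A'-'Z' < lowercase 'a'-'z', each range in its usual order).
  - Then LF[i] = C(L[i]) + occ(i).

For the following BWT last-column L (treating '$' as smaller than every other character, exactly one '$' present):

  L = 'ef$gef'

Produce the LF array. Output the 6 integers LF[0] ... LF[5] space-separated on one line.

Answer: 1 3 0 5 2 4

Derivation:
Char counts: '$':1, 'e':2, 'f':2, 'g':1
C (first-col start): C('$')=0, C('e')=1, C('f')=3, C('g')=5
L[0]='e': occ=0, LF[0]=C('e')+0=1+0=1
L[1]='f': occ=0, LF[1]=C('f')+0=3+0=3
L[2]='$': occ=0, LF[2]=C('$')+0=0+0=0
L[3]='g': occ=0, LF[3]=C('g')+0=5+0=5
L[4]='e': occ=1, LF[4]=C('e')+1=1+1=2
L[5]='f': occ=1, LF[5]=C('f')+1=3+1=4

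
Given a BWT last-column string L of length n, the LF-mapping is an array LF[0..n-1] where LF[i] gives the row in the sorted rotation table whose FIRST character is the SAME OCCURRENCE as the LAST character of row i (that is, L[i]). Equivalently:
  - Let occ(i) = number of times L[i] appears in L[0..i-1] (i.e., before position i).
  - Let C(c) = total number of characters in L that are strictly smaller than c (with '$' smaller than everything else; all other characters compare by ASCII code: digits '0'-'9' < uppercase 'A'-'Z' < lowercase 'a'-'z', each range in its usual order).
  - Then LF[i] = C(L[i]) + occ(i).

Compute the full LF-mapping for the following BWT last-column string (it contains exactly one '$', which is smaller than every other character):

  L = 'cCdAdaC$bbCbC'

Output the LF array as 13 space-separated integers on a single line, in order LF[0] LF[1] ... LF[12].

Answer: 10 2 11 1 12 6 3 0 7 8 4 9 5

Derivation:
Char counts: '$':1, 'A':1, 'C':4, 'a':1, 'b':3, 'c':1, 'd':2
C (first-col start): C('$')=0, C('A')=1, C('C')=2, C('a')=6, C('b')=7, C('c')=10, C('d')=11
L[0]='c': occ=0, LF[0]=C('c')+0=10+0=10
L[1]='C': occ=0, LF[1]=C('C')+0=2+0=2
L[2]='d': occ=0, LF[2]=C('d')+0=11+0=11
L[3]='A': occ=0, LF[3]=C('A')+0=1+0=1
L[4]='d': occ=1, LF[4]=C('d')+1=11+1=12
L[5]='a': occ=0, LF[5]=C('a')+0=6+0=6
L[6]='C': occ=1, LF[6]=C('C')+1=2+1=3
L[7]='$': occ=0, LF[7]=C('$')+0=0+0=0
L[8]='b': occ=0, LF[8]=C('b')+0=7+0=7
L[9]='b': occ=1, LF[9]=C('b')+1=7+1=8
L[10]='C': occ=2, LF[10]=C('C')+2=2+2=4
L[11]='b': occ=2, LF[11]=C('b')+2=7+2=9
L[12]='C': occ=3, LF[12]=C('C')+3=2+3=5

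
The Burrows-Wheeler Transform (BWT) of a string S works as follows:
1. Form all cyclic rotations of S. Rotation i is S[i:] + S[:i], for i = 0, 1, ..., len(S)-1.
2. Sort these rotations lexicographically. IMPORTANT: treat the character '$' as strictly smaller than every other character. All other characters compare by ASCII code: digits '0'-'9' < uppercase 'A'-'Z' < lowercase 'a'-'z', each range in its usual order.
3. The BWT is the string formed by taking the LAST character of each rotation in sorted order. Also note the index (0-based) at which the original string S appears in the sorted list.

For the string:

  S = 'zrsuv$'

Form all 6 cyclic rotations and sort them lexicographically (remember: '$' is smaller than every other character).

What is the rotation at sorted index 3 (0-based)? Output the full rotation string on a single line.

Answer: uv$zrs

Derivation:
All 6 rotations (rotation i = S[i:]+S[:i]):
  rot[0] = zrsuv$
  rot[1] = rsuv$z
  rot[2] = suv$zr
  rot[3] = uv$zrs
  rot[4] = v$zrsu
  rot[5] = $zrsuv
Sorted (with $ < everything):
  sorted[0] = $zrsuv
  sorted[1] = rsuv$z
  sorted[2] = suv$zr
  sorted[3] = uv$zrs
  sorted[4] = v$zrsu
  sorted[5] = zrsuv$
sorted[3] = uv$zrs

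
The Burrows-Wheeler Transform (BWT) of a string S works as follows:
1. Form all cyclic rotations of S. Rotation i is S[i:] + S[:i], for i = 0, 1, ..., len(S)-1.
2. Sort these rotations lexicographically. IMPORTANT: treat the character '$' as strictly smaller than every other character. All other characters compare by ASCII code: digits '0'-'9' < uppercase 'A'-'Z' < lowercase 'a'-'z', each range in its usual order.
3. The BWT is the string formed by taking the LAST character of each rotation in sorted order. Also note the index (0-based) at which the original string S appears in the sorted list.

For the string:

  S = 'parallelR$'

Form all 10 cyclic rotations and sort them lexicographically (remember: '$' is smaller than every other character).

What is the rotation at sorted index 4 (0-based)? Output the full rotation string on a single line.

All 10 rotations (rotation i = S[i:]+S[:i]):
  rot[0] = parallelR$
  rot[1] = arallelR$p
  rot[2] = rallelR$pa
  rot[3] = allelR$par
  rot[4] = llelR$para
  rot[5] = lelR$paral
  rot[6] = elR$parall
  rot[7] = lR$paralle
  rot[8] = R$parallel
  rot[9] = $parallelR
Sorted (with $ < everything):
  sorted[0] = $parallelR
  sorted[1] = R$parallel
  sorted[2] = allelR$par
  sorted[3] = arallelR$p
  sorted[4] = elR$parall
  sorted[5] = lR$paralle
  sorted[6] = lelR$paral
  sorted[7] = llelR$para
  sorted[8] = parallelR$
  sorted[9] = rallelR$pa
sorted[4] = elR$parall

Answer: elR$parall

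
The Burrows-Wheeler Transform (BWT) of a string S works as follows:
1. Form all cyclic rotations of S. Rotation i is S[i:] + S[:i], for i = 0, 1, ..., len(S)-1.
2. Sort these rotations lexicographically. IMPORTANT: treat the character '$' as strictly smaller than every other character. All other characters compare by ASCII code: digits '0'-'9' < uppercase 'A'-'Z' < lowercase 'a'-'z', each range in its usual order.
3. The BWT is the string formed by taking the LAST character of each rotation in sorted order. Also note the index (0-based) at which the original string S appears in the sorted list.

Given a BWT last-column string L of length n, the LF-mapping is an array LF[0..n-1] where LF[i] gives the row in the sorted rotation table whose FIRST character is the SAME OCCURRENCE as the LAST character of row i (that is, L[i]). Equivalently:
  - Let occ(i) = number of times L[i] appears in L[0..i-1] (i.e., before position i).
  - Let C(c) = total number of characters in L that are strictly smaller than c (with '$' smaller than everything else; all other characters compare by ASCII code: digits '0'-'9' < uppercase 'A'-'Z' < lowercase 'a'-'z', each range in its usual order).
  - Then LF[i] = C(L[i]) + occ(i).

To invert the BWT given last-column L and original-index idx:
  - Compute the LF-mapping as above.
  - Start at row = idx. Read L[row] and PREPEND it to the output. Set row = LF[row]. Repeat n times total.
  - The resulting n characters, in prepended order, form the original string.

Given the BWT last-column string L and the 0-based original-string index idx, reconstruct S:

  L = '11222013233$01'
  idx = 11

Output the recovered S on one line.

Answer: 3203210113221$

Derivation:
LF mapping: 3 4 7 8 9 1 5 11 10 12 13 0 2 6
Walk LF starting at row 11, prepending L[row]:
  step 1: row=11, L[11]='$', prepend. Next row=LF[11]=0
  step 2: row=0, L[0]='1', prepend. Next row=LF[0]=3
  step 3: row=3, L[3]='2', prepend. Next row=LF[3]=8
  step 4: row=8, L[8]='2', prepend. Next row=LF[8]=10
  step 5: row=10, L[10]='3', prepend. Next row=LF[10]=13
  step 6: row=13, L[13]='1', prepend. Next row=LF[13]=6
  step 7: row=6, L[6]='1', prepend. Next row=LF[6]=5
  step 8: row=5, L[5]='0', prepend. Next row=LF[5]=1
  step 9: row=1, L[1]='1', prepend. Next row=LF[1]=4
  step 10: row=4, L[4]='2', prepend. Next row=LF[4]=9
  step 11: row=9, L[9]='3', prepend. Next row=LF[9]=12
  step 12: row=12, L[12]='0', prepend. Next row=LF[12]=2
  step 13: row=2, L[2]='2', prepend. Next row=LF[2]=7
  step 14: row=7, L[7]='3', prepend. Next row=LF[7]=11
Reversed output: 3203210113221$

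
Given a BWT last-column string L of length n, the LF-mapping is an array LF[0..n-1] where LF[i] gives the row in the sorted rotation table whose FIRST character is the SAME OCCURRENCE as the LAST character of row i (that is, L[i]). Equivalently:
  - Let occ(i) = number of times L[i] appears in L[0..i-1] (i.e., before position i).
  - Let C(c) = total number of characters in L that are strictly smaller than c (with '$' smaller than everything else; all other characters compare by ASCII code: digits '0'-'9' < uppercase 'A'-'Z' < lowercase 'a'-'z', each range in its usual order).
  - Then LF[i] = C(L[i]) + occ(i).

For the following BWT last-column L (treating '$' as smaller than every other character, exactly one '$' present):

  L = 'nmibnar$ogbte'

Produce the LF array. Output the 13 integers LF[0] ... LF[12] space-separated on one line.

Char counts: '$':1, 'a':1, 'b':2, 'e':1, 'g':1, 'i':1, 'm':1, 'n':2, 'o':1, 'r':1, 't':1
C (first-col start): C('$')=0, C('a')=1, C('b')=2, C('e')=4, C('g')=5, C('i')=6, C('m')=7, C('n')=8, C('o')=10, C('r')=11, C('t')=12
L[0]='n': occ=0, LF[0]=C('n')+0=8+0=8
L[1]='m': occ=0, LF[1]=C('m')+0=7+0=7
L[2]='i': occ=0, LF[2]=C('i')+0=6+0=6
L[3]='b': occ=0, LF[3]=C('b')+0=2+0=2
L[4]='n': occ=1, LF[4]=C('n')+1=8+1=9
L[5]='a': occ=0, LF[5]=C('a')+0=1+0=1
L[6]='r': occ=0, LF[6]=C('r')+0=11+0=11
L[7]='$': occ=0, LF[7]=C('$')+0=0+0=0
L[8]='o': occ=0, LF[8]=C('o')+0=10+0=10
L[9]='g': occ=0, LF[9]=C('g')+0=5+0=5
L[10]='b': occ=1, LF[10]=C('b')+1=2+1=3
L[11]='t': occ=0, LF[11]=C('t')+0=12+0=12
L[12]='e': occ=0, LF[12]=C('e')+0=4+0=4

Answer: 8 7 6 2 9 1 11 0 10 5 3 12 4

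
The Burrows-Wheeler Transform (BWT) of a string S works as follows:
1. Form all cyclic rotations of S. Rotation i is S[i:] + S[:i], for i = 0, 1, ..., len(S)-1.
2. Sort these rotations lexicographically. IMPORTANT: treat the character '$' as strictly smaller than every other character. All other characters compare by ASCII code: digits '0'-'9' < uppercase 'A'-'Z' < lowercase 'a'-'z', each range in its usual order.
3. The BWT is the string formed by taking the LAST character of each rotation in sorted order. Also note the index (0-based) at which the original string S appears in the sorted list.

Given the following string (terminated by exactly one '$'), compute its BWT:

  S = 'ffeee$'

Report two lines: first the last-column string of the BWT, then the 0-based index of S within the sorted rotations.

Answer: eeeff$
5

Derivation:
All 6 rotations (rotation i = S[i:]+S[:i]):
  rot[0] = ffeee$
  rot[1] = feee$f
  rot[2] = eee$ff
  rot[3] = ee$ffe
  rot[4] = e$ffee
  rot[5] = $ffeee
Sorted (with $ < everything):
  sorted[0] = $ffeee  (last char: 'e')
  sorted[1] = e$ffee  (last char: 'e')
  sorted[2] = ee$ffe  (last char: 'e')
  sorted[3] = eee$ff  (last char: 'f')
  sorted[4] = feee$f  (last char: 'f')
  sorted[5] = ffeee$  (last char: '$')
Last column: eeeff$
Original string S is at sorted index 5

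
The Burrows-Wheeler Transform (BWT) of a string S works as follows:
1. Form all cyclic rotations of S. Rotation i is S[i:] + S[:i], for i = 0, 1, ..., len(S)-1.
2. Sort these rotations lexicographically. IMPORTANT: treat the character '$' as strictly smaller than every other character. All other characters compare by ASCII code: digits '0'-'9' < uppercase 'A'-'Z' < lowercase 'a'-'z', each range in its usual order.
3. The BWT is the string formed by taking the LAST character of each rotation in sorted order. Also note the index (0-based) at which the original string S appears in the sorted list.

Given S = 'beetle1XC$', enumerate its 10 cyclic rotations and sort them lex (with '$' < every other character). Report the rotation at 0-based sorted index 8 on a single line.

Answer: le1XC$beet

Derivation:
All 10 rotations (rotation i = S[i:]+S[:i]):
  rot[0] = beetle1XC$
  rot[1] = eetle1XC$b
  rot[2] = etle1XC$be
  rot[3] = tle1XC$bee
  rot[4] = le1XC$beet
  rot[5] = e1XC$beetl
  rot[6] = 1XC$beetle
  rot[7] = XC$beetle1
  rot[8] = C$beetle1X
  rot[9] = $beetle1XC
Sorted (with $ < everything):
  sorted[0] = $beetle1XC
  sorted[1] = 1XC$beetle
  sorted[2] = C$beetle1X
  sorted[3] = XC$beetle1
  sorted[4] = beetle1XC$
  sorted[5] = e1XC$beetl
  sorted[6] = eetle1XC$b
  sorted[7] = etle1XC$be
  sorted[8] = le1XC$beet
  sorted[9] = tle1XC$bee
sorted[8] = le1XC$beet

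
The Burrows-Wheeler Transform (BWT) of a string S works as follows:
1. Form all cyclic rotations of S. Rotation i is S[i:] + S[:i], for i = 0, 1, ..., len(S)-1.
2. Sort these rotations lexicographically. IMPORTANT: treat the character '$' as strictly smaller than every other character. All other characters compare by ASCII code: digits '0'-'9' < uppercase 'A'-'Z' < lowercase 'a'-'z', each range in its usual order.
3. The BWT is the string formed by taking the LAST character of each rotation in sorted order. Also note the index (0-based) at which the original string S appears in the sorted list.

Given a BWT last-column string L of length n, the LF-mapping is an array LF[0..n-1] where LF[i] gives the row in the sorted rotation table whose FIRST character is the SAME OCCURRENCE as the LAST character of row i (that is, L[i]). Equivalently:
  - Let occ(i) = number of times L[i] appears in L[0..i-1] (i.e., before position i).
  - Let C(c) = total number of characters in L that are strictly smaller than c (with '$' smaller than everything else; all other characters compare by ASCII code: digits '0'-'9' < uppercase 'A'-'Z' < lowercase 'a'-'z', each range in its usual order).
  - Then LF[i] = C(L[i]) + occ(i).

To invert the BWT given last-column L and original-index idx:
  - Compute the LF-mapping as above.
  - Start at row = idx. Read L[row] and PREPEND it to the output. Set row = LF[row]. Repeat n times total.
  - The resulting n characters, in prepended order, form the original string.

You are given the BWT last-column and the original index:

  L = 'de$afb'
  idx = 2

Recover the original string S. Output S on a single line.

LF mapping: 3 4 0 1 5 2
Walk LF starting at row 2, prepending L[row]:
  step 1: row=2, L[2]='$', prepend. Next row=LF[2]=0
  step 2: row=0, L[0]='d', prepend. Next row=LF[0]=3
  step 3: row=3, L[3]='a', prepend. Next row=LF[3]=1
  step 4: row=1, L[1]='e', prepend. Next row=LF[1]=4
  step 5: row=4, L[4]='f', prepend. Next row=LF[4]=5
  step 6: row=5, L[5]='b', prepend. Next row=LF[5]=2
Reversed output: bfead$

Answer: bfead$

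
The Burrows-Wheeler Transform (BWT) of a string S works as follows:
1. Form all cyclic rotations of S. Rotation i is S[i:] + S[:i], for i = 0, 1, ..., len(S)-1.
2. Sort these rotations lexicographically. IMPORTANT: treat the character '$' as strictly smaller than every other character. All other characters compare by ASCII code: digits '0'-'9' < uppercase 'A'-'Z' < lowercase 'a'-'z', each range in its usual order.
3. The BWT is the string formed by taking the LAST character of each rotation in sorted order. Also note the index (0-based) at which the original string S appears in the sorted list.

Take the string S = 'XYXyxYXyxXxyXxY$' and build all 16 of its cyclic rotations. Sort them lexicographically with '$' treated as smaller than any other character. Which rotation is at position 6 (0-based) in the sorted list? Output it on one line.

All 16 rotations (rotation i = S[i:]+S[:i]):
  rot[0] = XYXyxYXyxXxyXxY$
  rot[1] = YXyxYXyxXxyXxY$X
  rot[2] = XyxYXyxXxyXxY$XY
  rot[3] = yxYXyxXxyXxY$XYX
  rot[4] = xYXyxXxyXxY$XYXy
  rot[5] = YXyxXxyXxY$XYXyx
  rot[6] = XyxXxyXxY$XYXyxY
  rot[7] = yxXxyXxY$XYXyxYX
  rot[8] = xXxyXxY$XYXyxYXy
  rot[9] = XxyXxY$XYXyxYXyx
  rot[10] = xyXxY$XYXyxYXyxX
  rot[11] = yXxY$XYXyxYXyxXx
  rot[12] = XxY$XYXyxYXyxXxy
  rot[13] = xY$XYXyxYXyxXxyX
  rot[14] = Y$XYXyxYXyxXxyXx
  rot[15] = $XYXyxYXyxXxyXxY
Sorted (with $ < everything):
  sorted[0] = $XYXyxYXyxXxyXxY
  sorted[1] = XYXyxYXyxXxyXxY$
  sorted[2] = XxY$XYXyxYXyxXxy
  sorted[3] = XxyXxY$XYXyxYXyx
  sorted[4] = XyxXxyXxY$XYXyxY
  sorted[5] = XyxYXyxXxyXxY$XY
  sorted[6] = Y$XYXyxYXyxXxyXx
  sorted[7] = YXyxXxyXxY$XYXyx
  sorted[8] = YXyxYXyxXxyXxY$X
  sorted[9] = xXxyXxY$XYXyxYXy
  sorted[10] = xY$XYXyxYXyxXxyX
  sorted[11] = xYXyxXxyXxY$XYXy
  sorted[12] = xyXxY$XYXyxYXyxX
  sorted[13] = yXxY$XYXyxYXyxXx
  sorted[14] = yxXxyXxY$XYXyxYX
  sorted[15] = yxYXyxXxyXxY$XYX
sorted[6] = Y$XYXyxYXyxXxyXx

Answer: Y$XYXyxYXyxXxyXx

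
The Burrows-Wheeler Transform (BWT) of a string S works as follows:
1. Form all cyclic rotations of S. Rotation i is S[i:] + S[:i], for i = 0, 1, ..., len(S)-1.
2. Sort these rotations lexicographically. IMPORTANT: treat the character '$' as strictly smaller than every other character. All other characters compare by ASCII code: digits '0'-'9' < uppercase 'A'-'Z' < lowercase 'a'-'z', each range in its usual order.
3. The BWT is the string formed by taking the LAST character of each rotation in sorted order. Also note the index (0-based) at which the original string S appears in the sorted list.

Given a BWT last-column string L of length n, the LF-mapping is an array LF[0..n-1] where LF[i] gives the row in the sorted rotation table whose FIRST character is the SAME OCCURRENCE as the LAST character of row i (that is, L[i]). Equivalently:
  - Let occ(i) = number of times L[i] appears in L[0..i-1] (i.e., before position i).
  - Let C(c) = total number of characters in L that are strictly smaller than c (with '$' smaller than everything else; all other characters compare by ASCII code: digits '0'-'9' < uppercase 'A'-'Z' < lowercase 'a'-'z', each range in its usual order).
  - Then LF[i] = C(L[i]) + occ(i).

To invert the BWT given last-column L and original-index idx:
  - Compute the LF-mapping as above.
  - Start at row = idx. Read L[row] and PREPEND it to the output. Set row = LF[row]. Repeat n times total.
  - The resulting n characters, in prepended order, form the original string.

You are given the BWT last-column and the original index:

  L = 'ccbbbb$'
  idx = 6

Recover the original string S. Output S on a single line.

Answer: cbbbbc$

Derivation:
LF mapping: 5 6 1 2 3 4 0
Walk LF starting at row 6, prepending L[row]:
  step 1: row=6, L[6]='$', prepend. Next row=LF[6]=0
  step 2: row=0, L[0]='c', prepend. Next row=LF[0]=5
  step 3: row=5, L[5]='b', prepend. Next row=LF[5]=4
  step 4: row=4, L[4]='b', prepend. Next row=LF[4]=3
  step 5: row=3, L[3]='b', prepend. Next row=LF[3]=2
  step 6: row=2, L[2]='b', prepend. Next row=LF[2]=1
  step 7: row=1, L[1]='c', prepend. Next row=LF[1]=6
Reversed output: cbbbbc$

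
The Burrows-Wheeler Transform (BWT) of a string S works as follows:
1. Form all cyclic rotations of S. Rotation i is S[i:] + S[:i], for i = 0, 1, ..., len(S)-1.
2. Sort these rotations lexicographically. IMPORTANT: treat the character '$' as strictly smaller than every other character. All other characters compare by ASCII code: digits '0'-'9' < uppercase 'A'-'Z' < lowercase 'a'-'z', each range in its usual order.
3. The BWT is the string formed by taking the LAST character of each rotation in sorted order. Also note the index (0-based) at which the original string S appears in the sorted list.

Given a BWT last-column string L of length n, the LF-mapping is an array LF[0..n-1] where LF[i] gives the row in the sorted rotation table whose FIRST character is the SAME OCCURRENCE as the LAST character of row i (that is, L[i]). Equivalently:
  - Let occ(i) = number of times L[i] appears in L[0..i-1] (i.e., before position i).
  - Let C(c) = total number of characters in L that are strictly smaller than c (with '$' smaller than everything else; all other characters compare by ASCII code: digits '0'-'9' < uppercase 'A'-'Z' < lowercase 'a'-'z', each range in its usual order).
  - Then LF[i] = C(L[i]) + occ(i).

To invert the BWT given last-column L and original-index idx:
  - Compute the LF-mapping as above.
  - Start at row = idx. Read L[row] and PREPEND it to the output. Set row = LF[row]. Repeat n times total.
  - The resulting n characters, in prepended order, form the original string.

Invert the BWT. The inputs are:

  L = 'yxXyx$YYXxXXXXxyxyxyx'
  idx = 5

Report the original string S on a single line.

Answer: XxxyxyyyXxXxxXXYYXxy$

Derivation:
LF mapping: 16 9 1 17 10 0 7 8 2 11 3 4 5 6 12 18 13 19 14 20 15
Walk LF starting at row 5, prepending L[row]:
  step 1: row=5, L[5]='$', prepend. Next row=LF[5]=0
  step 2: row=0, L[0]='y', prepend. Next row=LF[0]=16
  step 3: row=16, L[16]='x', prepend. Next row=LF[16]=13
  step 4: row=13, L[13]='X', prepend. Next row=LF[13]=6
  step 5: row=6, L[6]='Y', prepend. Next row=LF[6]=7
  step 6: row=7, L[7]='Y', prepend. Next row=LF[7]=8
  step 7: row=8, L[8]='X', prepend. Next row=LF[8]=2
  step 8: row=2, L[2]='X', prepend. Next row=LF[2]=1
  step 9: row=1, L[1]='x', prepend. Next row=LF[1]=9
  step 10: row=9, L[9]='x', prepend. Next row=LF[9]=11
  step 11: row=11, L[11]='X', prepend. Next row=LF[11]=4
  step 12: row=4, L[4]='x', prepend. Next row=LF[4]=10
  step 13: row=10, L[10]='X', prepend. Next row=LF[10]=3
  step 14: row=3, L[3]='y', prepend. Next row=LF[3]=17
  step 15: row=17, L[17]='y', prepend. Next row=LF[17]=19
  step 16: row=19, L[19]='y', prepend. Next row=LF[19]=20
  step 17: row=20, L[20]='x', prepend. Next row=LF[20]=15
  step 18: row=15, L[15]='y', prepend. Next row=LF[15]=18
  step 19: row=18, L[18]='x', prepend. Next row=LF[18]=14
  step 20: row=14, L[14]='x', prepend. Next row=LF[14]=12
  step 21: row=12, L[12]='X', prepend. Next row=LF[12]=5
Reversed output: XxxyxyyyXxXxxXXYYXxy$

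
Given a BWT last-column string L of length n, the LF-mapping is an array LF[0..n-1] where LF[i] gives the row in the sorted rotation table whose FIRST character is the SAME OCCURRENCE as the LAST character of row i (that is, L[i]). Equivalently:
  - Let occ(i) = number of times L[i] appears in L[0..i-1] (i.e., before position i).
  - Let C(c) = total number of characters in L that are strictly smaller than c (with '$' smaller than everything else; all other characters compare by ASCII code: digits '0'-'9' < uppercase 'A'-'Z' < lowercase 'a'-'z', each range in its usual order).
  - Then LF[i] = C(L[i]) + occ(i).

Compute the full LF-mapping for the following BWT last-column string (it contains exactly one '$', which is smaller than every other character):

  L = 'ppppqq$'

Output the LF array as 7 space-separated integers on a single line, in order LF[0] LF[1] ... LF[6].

Char counts: '$':1, 'p':4, 'q':2
C (first-col start): C('$')=0, C('p')=1, C('q')=5
L[0]='p': occ=0, LF[0]=C('p')+0=1+0=1
L[1]='p': occ=1, LF[1]=C('p')+1=1+1=2
L[2]='p': occ=2, LF[2]=C('p')+2=1+2=3
L[3]='p': occ=3, LF[3]=C('p')+3=1+3=4
L[4]='q': occ=0, LF[4]=C('q')+0=5+0=5
L[5]='q': occ=1, LF[5]=C('q')+1=5+1=6
L[6]='$': occ=0, LF[6]=C('$')+0=0+0=0

Answer: 1 2 3 4 5 6 0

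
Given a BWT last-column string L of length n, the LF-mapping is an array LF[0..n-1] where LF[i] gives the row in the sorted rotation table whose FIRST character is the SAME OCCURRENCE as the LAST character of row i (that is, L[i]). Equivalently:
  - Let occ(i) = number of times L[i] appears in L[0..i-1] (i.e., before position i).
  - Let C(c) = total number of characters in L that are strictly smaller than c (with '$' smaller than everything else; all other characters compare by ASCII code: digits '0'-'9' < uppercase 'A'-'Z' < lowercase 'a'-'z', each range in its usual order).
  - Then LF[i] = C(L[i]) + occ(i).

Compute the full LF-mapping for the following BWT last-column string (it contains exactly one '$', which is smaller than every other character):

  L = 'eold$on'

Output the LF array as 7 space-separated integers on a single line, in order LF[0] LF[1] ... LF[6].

Char counts: '$':1, 'd':1, 'e':1, 'l':1, 'n':1, 'o':2
C (first-col start): C('$')=0, C('d')=1, C('e')=2, C('l')=3, C('n')=4, C('o')=5
L[0]='e': occ=0, LF[0]=C('e')+0=2+0=2
L[1]='o': occ=0, LF[1]=C('o')+0=5+0=5
L[2]='l': occ=0, LF[2]=C('l')+0=3+0=3
L[3]='d': occ=0, LF[3]=C('d')+0=1+0=1
L[4]='$': occ=0, LF[4]=C('$')+0=0+0=0
L[5]='o': occ=1, LF[5]=C('o')+1=5+1=6
L[6]='n': occ=0, LF[6]=C('n')+0=4+0=4

Answer: 2 5 3 1 0 6 4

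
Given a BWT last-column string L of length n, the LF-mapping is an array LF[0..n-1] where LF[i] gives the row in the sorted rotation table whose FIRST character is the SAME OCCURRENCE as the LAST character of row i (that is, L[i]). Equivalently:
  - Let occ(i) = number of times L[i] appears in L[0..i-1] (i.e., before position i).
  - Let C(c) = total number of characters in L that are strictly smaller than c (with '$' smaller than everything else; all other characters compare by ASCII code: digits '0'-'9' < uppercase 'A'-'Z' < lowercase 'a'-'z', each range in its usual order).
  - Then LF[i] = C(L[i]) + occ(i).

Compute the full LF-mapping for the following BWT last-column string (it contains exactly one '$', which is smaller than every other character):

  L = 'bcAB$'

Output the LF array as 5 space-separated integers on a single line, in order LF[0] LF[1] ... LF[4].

Char counts: '$':1, 'A':1, 'B':1, 'b':1, 'c':1
C (first-col start): C('$')=0, C('A')=1, C('B')=2, C('b')=3, C('c')=4
L[0]='b': occ=0, LF[0]=C('b')+0=3+0=3
L[1]='c': occ=0, LF[1]=C('c')+0=4+0=4
L[2]='A': occ=0, LF[2]=C('A')+0=1+0=1
L[3]='B': occ=0, LF[3]=C('B')+0=2+0=2
L[4]='$': occ=0, LF[4]=C('$')+0=0+0=0

Answer: 3 4 1 2 0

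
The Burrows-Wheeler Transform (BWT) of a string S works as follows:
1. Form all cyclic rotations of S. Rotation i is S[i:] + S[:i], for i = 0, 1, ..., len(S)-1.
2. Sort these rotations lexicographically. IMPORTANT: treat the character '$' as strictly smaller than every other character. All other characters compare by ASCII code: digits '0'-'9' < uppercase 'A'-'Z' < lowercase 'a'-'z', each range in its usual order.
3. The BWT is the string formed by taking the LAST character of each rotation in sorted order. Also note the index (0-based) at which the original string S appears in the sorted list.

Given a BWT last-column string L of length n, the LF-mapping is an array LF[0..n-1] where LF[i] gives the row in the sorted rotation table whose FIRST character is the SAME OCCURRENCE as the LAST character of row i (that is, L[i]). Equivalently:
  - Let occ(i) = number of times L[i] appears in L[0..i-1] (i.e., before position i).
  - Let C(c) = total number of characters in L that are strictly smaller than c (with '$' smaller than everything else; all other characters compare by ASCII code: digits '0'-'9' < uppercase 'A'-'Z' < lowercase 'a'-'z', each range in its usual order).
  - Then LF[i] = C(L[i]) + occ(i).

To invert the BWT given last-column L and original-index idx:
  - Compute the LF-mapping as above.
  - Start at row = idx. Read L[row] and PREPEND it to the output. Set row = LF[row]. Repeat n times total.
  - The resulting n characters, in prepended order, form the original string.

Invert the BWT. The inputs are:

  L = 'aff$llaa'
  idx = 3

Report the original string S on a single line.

LF mapping: 1 4 5 0 6 7 2 3
Walk LF starting at row 3, prepending L[row]:
  step 1: row=3, L[3]='$', prepend. Next row=LF[3]=0
  step 2: row=0, L[0]='a', prepend. Next row=LF[0]=1
  step 3: row=1, L[1]='f', prepend. Next row=LF[1]=4
  step 4: row=4, L[4]='l', prepend. Next row=LF[4]=6
  step 5: row=6, L[6]='a', prepend. Next row=LF[6]=2
  step 6: row=2, L[2]='f', prepend. Next row=LF[2]=5
  step 7: row=5, L[5]='l', prepend. Next row=LF[5]=7
  step 8: row=7, L[7]='a', prepend. Next row=LF[7]=3
Reversed output: alfalfa$

Answer: alfalfa$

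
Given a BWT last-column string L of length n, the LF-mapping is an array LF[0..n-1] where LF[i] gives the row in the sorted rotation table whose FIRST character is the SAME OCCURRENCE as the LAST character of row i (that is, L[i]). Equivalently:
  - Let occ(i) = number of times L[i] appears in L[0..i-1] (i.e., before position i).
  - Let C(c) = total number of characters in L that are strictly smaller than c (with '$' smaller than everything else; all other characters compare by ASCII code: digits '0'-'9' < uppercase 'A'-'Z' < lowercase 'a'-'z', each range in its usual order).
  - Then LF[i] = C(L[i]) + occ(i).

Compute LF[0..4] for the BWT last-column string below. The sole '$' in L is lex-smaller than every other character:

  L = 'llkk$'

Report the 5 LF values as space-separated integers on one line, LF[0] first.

Char counts: '$':1, 'k':2, 'l':2
C (first-col start): C('$')=0, C('k')=1, C('l')=3
L[0]='l': occ=0, LF[0]=C('l')+0=3+0=3
L[1]='l': occ=1, LF[1]=C('l')+1=3+1=4
L[2]='k': occ=0, LF[2]=C('k')+0=1+0=1
L[3]='k': occ=1, LF[3]=C('k')+1=1+1=2
L[4]='$': occ=0, LF[4]=C('$')+0=0+0=0

Answer: 3 4 1 2 0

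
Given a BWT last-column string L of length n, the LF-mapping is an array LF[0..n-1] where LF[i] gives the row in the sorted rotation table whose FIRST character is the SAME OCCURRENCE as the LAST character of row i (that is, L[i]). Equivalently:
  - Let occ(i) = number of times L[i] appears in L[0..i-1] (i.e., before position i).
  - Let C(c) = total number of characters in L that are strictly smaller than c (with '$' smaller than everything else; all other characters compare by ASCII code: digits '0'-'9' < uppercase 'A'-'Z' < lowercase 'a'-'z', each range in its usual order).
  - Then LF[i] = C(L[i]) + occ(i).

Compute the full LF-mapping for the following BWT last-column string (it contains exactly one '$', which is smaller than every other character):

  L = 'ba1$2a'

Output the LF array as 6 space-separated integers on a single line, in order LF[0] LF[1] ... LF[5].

Answer: 5 3 1 0 2 4

Derivation:
Char counts: '$':1, '1':1, '2':1, 'a':2, 'b':1
C (first-col start): C('$')=0, C('1')=1, C('2')=2, C('a')=3, C('b')=5
L[0]='b': occ=0, LF[0]=C('b')+0=5+0=5
L[1]='a': occ=0, LF[1]=C('a')+0=3+0=3
L[2]='1': occ=0, LF[2]=C('1')+0=1+0=1
L[3]='$': occ=0, LF[3]=C('$')+0=0+0=0
L[4]='2': occ=0, LF[4]=C('2')+0=2+0=2
L[5]='a': occ=1, LF[5]=C('a')+1=3+1=4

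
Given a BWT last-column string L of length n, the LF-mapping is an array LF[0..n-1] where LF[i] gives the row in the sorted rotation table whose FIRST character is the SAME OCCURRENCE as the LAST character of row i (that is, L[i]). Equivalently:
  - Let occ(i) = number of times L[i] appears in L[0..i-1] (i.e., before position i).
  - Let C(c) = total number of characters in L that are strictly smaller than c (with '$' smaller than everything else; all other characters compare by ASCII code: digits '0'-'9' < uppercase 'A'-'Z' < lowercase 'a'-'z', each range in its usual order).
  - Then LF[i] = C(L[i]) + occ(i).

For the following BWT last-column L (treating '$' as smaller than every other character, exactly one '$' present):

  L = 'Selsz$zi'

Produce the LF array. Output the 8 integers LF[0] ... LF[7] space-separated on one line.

Answer: 1 2 4 5 6 0 7 3

Derivation:
Char counts: '$':1, 'S':1, 'e':1, 'i':1, 'l':1, 's':1, 'z':2
C (first-col start): C('$')=0, C('S')=1, C('e')=2, C('i')=3, C('l')=4, C('s')=5, C('z')=6
L[0]='S': occ=0, LF[0]=C('S')+0=1+0=1
L[1]='e': occ=0, LF[1]=C('e')+0=2+0=2
L[2]='l': occ=0, LF[2]=C('l')+0=4+0=4
L[3]='s': occ=0, LF[3]=C('s')+0=5+0=5
L[4]='z': occ=0, LF[4]=C('z')+0=6+0=6
L[5]='$': occ=0, LF[5]=C('$')+0=0+0=0
L[6]='z': occ=1, LF[6]=C('z')+1=6+1=7
L[7]='i': occ=0, LF[7]=C('i')+0=3+0=3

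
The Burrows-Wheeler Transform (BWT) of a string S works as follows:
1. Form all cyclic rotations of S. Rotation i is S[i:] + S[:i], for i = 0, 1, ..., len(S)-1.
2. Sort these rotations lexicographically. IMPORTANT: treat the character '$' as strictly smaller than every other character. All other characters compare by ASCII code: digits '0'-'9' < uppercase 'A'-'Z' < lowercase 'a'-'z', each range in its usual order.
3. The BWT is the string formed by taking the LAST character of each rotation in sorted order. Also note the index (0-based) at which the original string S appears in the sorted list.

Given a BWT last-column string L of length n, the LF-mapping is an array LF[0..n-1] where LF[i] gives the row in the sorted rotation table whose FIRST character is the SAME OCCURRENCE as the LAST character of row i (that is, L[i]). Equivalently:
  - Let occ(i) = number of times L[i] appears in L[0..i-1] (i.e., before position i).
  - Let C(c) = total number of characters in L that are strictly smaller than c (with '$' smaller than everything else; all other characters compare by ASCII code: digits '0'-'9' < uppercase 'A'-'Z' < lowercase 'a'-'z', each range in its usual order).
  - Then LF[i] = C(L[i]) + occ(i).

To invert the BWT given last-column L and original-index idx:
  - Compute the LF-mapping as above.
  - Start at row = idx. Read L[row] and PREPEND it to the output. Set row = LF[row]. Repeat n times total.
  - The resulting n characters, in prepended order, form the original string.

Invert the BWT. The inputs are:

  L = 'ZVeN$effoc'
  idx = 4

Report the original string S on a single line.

LF mapping: 3 2 5 1 0 6 7 8 9 4
Walk LF starting at row 4, prepending L[row]:
  step 1: row=4, L[4]='$', prepend. Next row=LF[4]=0
  step 2: row=0, L[0]='Z', prepend. Next row=LF[0]=3
  step 3: row=3, L[3]='N', prepend. Next row=LF[3]=1
  step 4: row=1, L[1]='V', prepend. Next row=LF[1]=2
  step 5: row=2, L[2]='e', prepend. Next row=LF[2]=5
  step 6: row=5, L[5]='e', prepend. Next row=LF[5]=6
  step 7: row=6, L[6]='f', prepend. Next row=LF[6]=7
  step 8: row=7, L[7]='f', prepend. Next row=LF[7]=8
  step 9: row=8, L[8]='o', prepend. Next row=LF[8]=9
  step 10: row=9, L[9]='c', prepend. Next row=LF[9]=4
Reversed output: coffeeVNZ$

Answer: coffeeVNZ$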